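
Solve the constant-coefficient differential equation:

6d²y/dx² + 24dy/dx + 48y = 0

Characteristic equation: 6r² + 24r + 48 = 0
Divide by 6: r² + 4r + 8 = 0
Roots: r = -2 ± 2i (complex conjugates)
General solution: y = e^(-2x)(C₁cos(2x) + C₂sin(2x))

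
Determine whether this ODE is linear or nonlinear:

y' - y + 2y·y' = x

Nonlinear (product y·y')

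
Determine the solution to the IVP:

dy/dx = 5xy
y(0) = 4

General solution: y = Ce^(5x²/2)
Applying IC y(0) = 4:
Particular solution: y = 4e^(5x²/2)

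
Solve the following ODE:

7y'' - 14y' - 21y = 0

Characteristic equation: 7r² - 14r - 21 = 0
Divide by 7: r² - 2r - 3 = 0
Roots: r = 3, -1 (distinct real)
General solution: y = C₁e^(3x) + C₂e^(-x)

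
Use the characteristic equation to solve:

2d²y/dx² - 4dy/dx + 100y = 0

Characteristic equation: 2r² - 4r + 100 = 0
Divide by 2: r² - 2r + 50 = 0
Roots: r = 1 ± 7i (complex conjugates)
General solution: y = e^x(C₁cos(7x) + C₂sin(7x))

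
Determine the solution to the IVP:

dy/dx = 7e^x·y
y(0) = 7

General solution: y = Ce^(7e^x)
Applying IC y(0) = 7:
Particular solution: y = 7e^(7(e^x - 1))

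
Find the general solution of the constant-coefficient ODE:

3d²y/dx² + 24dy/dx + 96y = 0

Characteristic equation: 3r² + 24r + 96 = 0
Divide by 3: r² + 8r + 32 = 0
Roots: r = -4 ± 4i (complex conjugates)
General solution: y = e^(-4x)(C₁cos(4x) + C₂sin(4x))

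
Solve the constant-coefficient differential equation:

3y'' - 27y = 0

Characteristic equation: 3r² - 27 = 0
Divide by 3: r² - 9 = 0
Roots: r = 3, -3 (distinct real)
General solution: y = C₁e^(3x) + C₂e^(-3x)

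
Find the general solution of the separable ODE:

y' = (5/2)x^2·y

Separating variables and integrating:
ln|y| = 5x^3/6 + C

General solution: y = Ce^(5x^3/6)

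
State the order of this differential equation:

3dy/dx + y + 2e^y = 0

The order is 1 (highest derivative is of order 1).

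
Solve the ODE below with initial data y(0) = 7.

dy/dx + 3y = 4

General solution: y = 4/3 + Ce^(-3x)
Applying y(0) = 7: C = 7 - 4/3 = 17/3
Particular solution: y = 4/3 + (17/3)e^(-3x)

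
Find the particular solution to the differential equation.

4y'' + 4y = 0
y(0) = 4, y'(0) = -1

General solution: y = C₁cos(x) + C₂sin(x)
Complex roots r = ±i
Applying ICs: C₁ = 4, C₂ = -1
Particular solution: y = 4cos(x) - sin(x)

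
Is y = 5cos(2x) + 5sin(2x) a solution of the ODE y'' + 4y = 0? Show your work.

Verification:
y'' = -20cos(2x) - 20sin(2x)
y'' + 4y = 0 ✓

Yes, it is a solution.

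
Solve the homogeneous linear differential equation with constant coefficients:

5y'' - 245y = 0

Characteristic equation: 5r² - 245 = 0
Divide by 5: r² - 49 = 0
Roots: r = 7, -7 (distinct real)
General solution: y = C₁e^(7x) + C₂e^(-7x)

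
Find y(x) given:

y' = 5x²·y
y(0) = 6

General solution: y = Ce^(5x³/3)
Applying IC y(0) = 6:
Particular solution: y = 6e^(5x³/3)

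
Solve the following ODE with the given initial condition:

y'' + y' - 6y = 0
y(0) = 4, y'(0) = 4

General solution: y = C₁e^(2x) + C₂e^(-3x)
Applying ICs: C₁ = 16/5, C₂ = 4/5
Particular solution: y = (16/5)e^(2x) + (4/5)e^(-3x)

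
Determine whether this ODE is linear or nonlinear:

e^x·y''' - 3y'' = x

Linear (y and its derivatives appear to the first power only, no products of y terms)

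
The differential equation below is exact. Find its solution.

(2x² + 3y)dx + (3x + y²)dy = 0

Verify exactness: ∂M/∂y = ∂N/∂x ✓
Find F(x,y) such that ∂F/∂x = M, ∂F/∂y = N
Solution: 2x³/3 + 3xy + y³/3 = C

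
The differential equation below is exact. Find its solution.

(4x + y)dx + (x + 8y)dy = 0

Verify exactness: ∂M/∂y = ∂N/∂x ✓
Find F(x,y) such that ∂F/∂x = M, ∂F/∂y = N
Solution: 2x² + xy + 4y² = C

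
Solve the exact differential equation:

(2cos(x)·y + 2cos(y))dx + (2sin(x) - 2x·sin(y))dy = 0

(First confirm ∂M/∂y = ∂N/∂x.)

Verify exactness: ∂M/∂y = ∂N/∂x ✓
Find F(x,y) such that ∂F/∂x = M, ∂F/∂y = N
Solution: 2sin(x)·y + 2x·cos(y) = C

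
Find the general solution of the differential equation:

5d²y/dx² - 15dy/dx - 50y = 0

Characteristic equation: 5r² - 15r - 50 = 0
Divide by 5: r² - 3r - 10 = 0
Roots: r = 5, -2 (distinct real)
General solution: y = C₁e^(5x) + C₂e^(-2x)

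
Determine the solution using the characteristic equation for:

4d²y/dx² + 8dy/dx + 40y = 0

Characteristic equation: 4r² + 8r + 40 = 0
Divide by 4: r² + 2r + 10 = 0
Roots: r = -1 ± 3i (complex conjugates)
General solution: y = e^(-x)(C₁cos(3x) + C₂sin(3x))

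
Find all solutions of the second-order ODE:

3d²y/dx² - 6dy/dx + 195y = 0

Characteristic equation: 3r² - 6r + 195 = 0
Divide by 3: r² - 2r + 65 = 0
Roots: r = 1 ± 8i (complex conjugates)
General solution: y = e^x(C₁cos(8x) + C₂sin(8x))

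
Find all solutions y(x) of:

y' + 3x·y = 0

Using integrating factor method:

General solution: y = Ce^(-3x^2/2)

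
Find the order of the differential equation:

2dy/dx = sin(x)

The order is 1 (highest derivative is of order 1).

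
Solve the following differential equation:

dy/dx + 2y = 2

Using integrating factor method:

General solution: y = 1 + Ce^(-2x)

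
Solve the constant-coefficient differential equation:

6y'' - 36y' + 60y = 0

Characteristic equation: 6r² - 36r + 60 = 0
Divide by 6: r² - 6r + 10 = 0
Roots: r = 3 ± i (complex conjugates)
General solution: y = e^(3x)(C₁cos(x) + C₂sin(x))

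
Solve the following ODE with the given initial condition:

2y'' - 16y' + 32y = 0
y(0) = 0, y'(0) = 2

General solution: y = (C₁ + C₂x)e^(4x)
Repeated root r = 4
Applying ICs: C₁ = 0, C₂ = 2
Particular solution: y = 2xe^(4x)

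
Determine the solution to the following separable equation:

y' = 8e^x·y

Separating variables and integrating:
ln|y| = 8e^x + C

General solution: y = Ce^(8e^x)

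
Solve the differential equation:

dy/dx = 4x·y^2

Separating variables and integrating:
-1/y = 2x^2 + C

General solution: y^-1 = -2x^2 + C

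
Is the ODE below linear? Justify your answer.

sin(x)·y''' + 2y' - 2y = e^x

Yes. Linear (y and its derivatives appear to the first power only, no products of y terms)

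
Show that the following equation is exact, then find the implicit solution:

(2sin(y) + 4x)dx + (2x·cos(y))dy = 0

Verify exactness: ∂M/∂y = ∂N/∂x ✓
Find F(x,y) such that ∂F/∂x = M, ∂F/∂y = N
Solution: 2x·sin(y) + 2x² = C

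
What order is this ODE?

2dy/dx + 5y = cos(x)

The order is 1 (highest derivative is of order 1).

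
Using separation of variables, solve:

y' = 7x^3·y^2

Separating variables and integrating:
-1/y = 7x^4/4 + C

General solution: y^-1 = (-7/4)x^4 + C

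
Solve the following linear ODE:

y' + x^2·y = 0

Using integrating factor method:

General solution: y = Ce^(-x^3/3)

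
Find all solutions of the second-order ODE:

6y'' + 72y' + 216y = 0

Characteristic equation: 6r² + 72r + 216 = 0
Divide by 6: r² + 12r + 36 = 0
Factored: (r + 6)² = 0
Repeated root: r = -6
General solution: y = (C₁ + C₂x)e^(-6x)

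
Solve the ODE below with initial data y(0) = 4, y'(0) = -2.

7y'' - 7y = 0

General solution: y = C₁e^x + C₂e^(-x)
Applying ICs: C₁ = 1, C₂ = 3
Particular solution: y = e^x + 3e^(-x)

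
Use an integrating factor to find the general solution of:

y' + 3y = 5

Using integrating factor method:

General solution: y = 5/3 + Ce^(-3x)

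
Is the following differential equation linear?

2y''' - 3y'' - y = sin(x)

Yes. Linear (y and its derivatives appear to the first power only, no products of y terms)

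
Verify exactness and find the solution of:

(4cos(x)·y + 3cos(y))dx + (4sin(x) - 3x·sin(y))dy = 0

Verify exactness: ∂M/∂y = ∂N/∂x ✓
Find F(x,y) such that ∂F/∂x = M, ∂F/∂y = N
Solution: 4sin(x)·y + 3x·cos(y) = C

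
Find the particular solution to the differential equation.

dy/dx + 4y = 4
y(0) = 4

General solution: y = 1 + Ce^(-4x)
Applying y(0) = 4: C = 4 - 1 = 3
Particular solution: y = 1 + 3e^(-4x)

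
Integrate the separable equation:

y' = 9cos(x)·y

Separating variables and integrating:
ln|y| = 9sin(x) + C

General solution: y = Ce^(9sin(x))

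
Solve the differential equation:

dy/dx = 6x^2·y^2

Separating variables and integrating:
-1/y = 2x^3 + C

General solution: y^-1 = -2x^3 + C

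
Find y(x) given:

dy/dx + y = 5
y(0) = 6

General solution: y = 5 + Ce^(-x)
Applying y(0) = 6: C = 6 - 5 = 1
Particular solution: y = 5 + e^(-x)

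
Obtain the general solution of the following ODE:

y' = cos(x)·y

Separating variables and integrating:
ln|y| = sin(x) + C

General solution: y = Ce^(sin(x))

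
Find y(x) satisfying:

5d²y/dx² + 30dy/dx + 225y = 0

Characteristic equation: 5r² + 30r + 225 = 0
Divide by 5: r² + 6r + 45 = 0
Roots: r = -3 ± 6i (complex conjugates)
General solution: y = e^(-3x)(C₁cos(6x) + C₂sin(6x))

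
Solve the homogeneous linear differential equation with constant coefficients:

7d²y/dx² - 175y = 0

Characteristic equation: 7r² - 175 = 0
Divide by 7: r² - 25 = 0
Roots: r = 5, -5 (distinct real)
General solution: y = C₁e^(5x) + C₂e^(-5x)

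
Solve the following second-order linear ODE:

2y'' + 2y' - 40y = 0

Characteristic equation: 2r² + 2r - 40 = 0
Divide by 2: r² + r - 20 = 0
Roots: r = 4, -5 (distinct real)
General solution: y = C₁e^(4x) + C₂e^(-5x)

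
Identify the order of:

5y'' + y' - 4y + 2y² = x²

The order is 2 (highest derivative is of order 2).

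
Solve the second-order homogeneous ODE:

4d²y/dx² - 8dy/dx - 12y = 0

Characteristic equation: 4r² - 8r - 12 = 0
Divide by 4: r² - 2r - 3 = 0
Roots: r = 3, -1 (distinct real)
General solution: y = C₁e^(3x) + C₂e^(-x)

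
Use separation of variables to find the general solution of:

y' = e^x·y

Separating variables and integrating:
ln|y| = e^x + C

General solution: y = Ce^(e^x)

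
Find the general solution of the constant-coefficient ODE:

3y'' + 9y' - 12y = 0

Characteristic equation: 3r² + 9r - 12 = 0
Divide by 3: r² + 3r - 4 = 0
Roots: r = 1, -4 (distinct real)
General solution: y = C₁e^x + C₂e^(-4x)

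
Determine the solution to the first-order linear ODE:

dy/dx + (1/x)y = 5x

Using integrating factor method:

General solution: y = (5/3)x^2 + C/x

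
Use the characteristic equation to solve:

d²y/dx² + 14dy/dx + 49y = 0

Characteristic equation: r² + 14r + 49 = 0
Factored: (r + 7)² = 0
Repeated root: r = -7
General solution: y = (C₁ + C₂x)e^(-7x)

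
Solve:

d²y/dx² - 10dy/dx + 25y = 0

Characteristic equation: r² - 10r + 25 = 0
Factored: (r - 5)² = 0
Repeated root: r = 5
General solution: y = (C₁ + C₂x)e^(5x)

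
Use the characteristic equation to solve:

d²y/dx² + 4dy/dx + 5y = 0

Characteristic equation: r² + 4r + 5 = 0
Roots: r = -2 ± i (complex conjugates)
General solution: y = e^(-2x)(C₁cos(x) + C₂sin(x))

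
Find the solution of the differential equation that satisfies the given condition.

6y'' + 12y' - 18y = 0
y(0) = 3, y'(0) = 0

General solution: y = C₁e^x + C₂e^(-3x)
Applying ICs: C₁ = 9/4, C₂ = 3/4
Particular solution: y = (9/4)e^x + (3/4)e^(-3x)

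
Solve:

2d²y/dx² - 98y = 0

Characteristic equation: 2r² - 98 = 0
Divide by 2: r² - 49 = 0
Roots: r = 7, -7 (distinct real)
General solution: y = C₁e^(7x) + C₂e^(-7x)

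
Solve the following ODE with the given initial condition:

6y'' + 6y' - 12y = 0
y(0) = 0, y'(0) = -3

General solution: y = C₁e^x + C₂e^(-2x)
Applying ICs: C₁ = -1, C₂ = 1
Particular solution: y = -e^x + e^(-2x)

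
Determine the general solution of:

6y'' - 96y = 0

Characteristic equation: 6r² - 96 = 0
Divide by 6: r² - 16 = 0
Roots: r = 4, -4 (distinct real)
General solution: y = C₁e^(4x) + C₂e^(-4x)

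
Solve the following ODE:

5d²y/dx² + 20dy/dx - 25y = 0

Characteristic equation: 5r² + 20r - 25 = 0
Divide by 5: r² + 4r - 5 = 0
Roots: r = 1, -5 (distinct real)
General solution: y = C₁e^x + C₂e^(-5x)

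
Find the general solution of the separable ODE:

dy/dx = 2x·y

Separating variables and integrating:
ln|y| = x^2 + C

General solution: y = Ce^(x^2)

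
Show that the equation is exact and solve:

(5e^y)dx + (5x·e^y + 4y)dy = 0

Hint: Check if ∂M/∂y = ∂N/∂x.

Verify exactness: ∂M/∂y = ∂N/∂x ✓
Find F(x,y) such that ∂F/∂x = M, ∂F/∂y = N
Solution: 5x·e^y + 2y² = C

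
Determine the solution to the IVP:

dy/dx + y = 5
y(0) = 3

General solution: y = 5 + Ce^(-x)
Applying y(0) = 3: C = 3 - 5 = -2
Particular solution: y = 5 - 2e^(-x)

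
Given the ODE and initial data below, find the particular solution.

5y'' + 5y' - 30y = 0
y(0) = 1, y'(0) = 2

General solution: y = C₁e^(2x) + C₂e^(-3x)
Applying ICs: C₁ = 1, C₂ = 0
Particular solution: y = e^(2x)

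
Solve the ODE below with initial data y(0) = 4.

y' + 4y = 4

General solution: y = 1 + Ce^(-4x)
Applying y(0) = 4: C = 4 - 1 = 3
Particular solution: y = 1 + 3e^(-4x)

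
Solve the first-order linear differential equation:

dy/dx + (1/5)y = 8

Using integrating factor method:

General solution: y = 40 + Ce^(-x/5)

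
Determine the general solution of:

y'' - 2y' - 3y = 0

Characteristic equation: r² - 2r - 3 = 0
Roots: r = 3, -1 (distinct real)
General solution: y = C₁e^(3x) + C₂e^(-x)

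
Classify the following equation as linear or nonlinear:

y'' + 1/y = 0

Nonlinear (1/y term)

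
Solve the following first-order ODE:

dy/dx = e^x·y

Separating variables and integrating:
ln|y| = e^x + C

General solution: y = Ce^(e^x)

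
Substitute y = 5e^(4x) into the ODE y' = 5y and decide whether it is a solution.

Verification:
y = 5e^(4x)
y' = 20e^(4x)
But 5y = 25e^(4x)
y' ≠ 5y — the derivative does not match

No, it is not a solution.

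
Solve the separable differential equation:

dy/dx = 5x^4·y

Separating variables and integrating:
ln|y| = x^5 + C

General solution: y = Ce^(x^5)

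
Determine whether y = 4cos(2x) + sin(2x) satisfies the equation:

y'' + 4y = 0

Verification:
y'' = -16cos(2x) - 4sin(2x)
y'' + 4y = 0 ✓

Yes, it is a solution.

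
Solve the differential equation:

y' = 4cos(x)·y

Separating variables and integrating:
ln|y| = 4sin(x) + C

General solution: y = Ce^(4sin(x))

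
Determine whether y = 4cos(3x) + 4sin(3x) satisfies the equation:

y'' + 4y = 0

Verification:
y'' = -36cos(3x) - 36sin(3x)
y'' + 4y ≠ 0 (frequency mismatch: got 9 instead of 4)

No, it is not a solution.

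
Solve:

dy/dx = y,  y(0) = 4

General solution: y = Ce^x
Applying IC y(0) = 4:
Particular solution: y = 4e^x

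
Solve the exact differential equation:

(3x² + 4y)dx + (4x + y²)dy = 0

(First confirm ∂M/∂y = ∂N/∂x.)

Verify exactness: ∂M/∂y = ∂N/∂x ✓
Find F(x,y) such that ∂F/∂x = M, ∂F/∂y = N
Solution: x³ + 4xy + y³/3 = C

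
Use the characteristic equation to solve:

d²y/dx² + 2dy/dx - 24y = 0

Characteristic equation: r² + 2r - 24 = 0
Roots: r = 4, -6 (distinct real)
General solution: y = C₁e^(4x) + C₂e^(-6x)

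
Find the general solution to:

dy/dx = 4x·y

Separating variables and integrating:
ln|y| = 2x^2 + C

General solution: y = Ce^(2x^2)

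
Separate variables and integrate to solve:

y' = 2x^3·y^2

Separating variables and integrating:
-1/y = x^4/2 + C

General solution: y^-1 = (-1/2)x^4 + C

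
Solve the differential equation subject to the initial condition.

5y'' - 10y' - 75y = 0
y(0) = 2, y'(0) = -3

General solution: y = C₁e^(5x) + C₂e^(-3x)
Applying ICs: C₁ = 3/8, C₂ = 13/8
Particular solution: y = (3/8)e^(5x) + (13/8)e^(-3x)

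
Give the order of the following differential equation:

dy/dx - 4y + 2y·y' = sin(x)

The order is 1 (highest derivative is of order 1).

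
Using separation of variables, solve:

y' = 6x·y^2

Separating variables and integrating:
-1/y = 3x^2 + C

General solution: y^-1 = -3x^2 + C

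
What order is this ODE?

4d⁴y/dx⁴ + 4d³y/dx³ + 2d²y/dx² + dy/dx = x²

The order is 4 (highest derivative is of order 4).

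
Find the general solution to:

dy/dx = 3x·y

Separating variables and integrating:
ln|y| = 3x^2/2 + C

General solution: y = Ce^(3x^2/2)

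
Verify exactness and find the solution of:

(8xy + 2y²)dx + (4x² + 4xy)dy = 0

Verify exactness: ∂M/∂y = ∂N/∂x ✓
Find F(x,y) such that ∂F/∂x = M, ∂F/∂y = N
Solution: 4x²y + 2xy² = C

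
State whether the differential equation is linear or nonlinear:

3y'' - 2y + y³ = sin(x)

Nonlinear (y³ term)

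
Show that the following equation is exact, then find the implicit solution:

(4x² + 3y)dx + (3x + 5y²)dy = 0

Verify exactness: ∂M/∂y = ∂N/∂x ✓
Find F(x,y) such that ∂F/∂x = M, ∂F/∂y = N
Solution: 4x³/3 + 3xy + 5y³/3 = C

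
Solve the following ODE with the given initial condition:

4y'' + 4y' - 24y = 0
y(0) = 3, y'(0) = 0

General solution: y = C₁e^(2x) + C₂e^(-3x)
Applying ICs: C₁ = 9/5, C₂ = 6/5
Particular solution: y = (9/5)e^(2x) + (6/5)e^(-3x)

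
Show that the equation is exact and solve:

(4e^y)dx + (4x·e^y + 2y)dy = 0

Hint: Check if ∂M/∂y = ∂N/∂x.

Verify exactness: ∂M/∂y = ∂N/∂x ✓
Find F(x,y) such that ∂F/∂x = M, ∂F/∂y = N
Solution: 4x·e^y + y² = C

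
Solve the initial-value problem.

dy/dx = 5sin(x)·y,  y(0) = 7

General solution: y = Ce^(-5cos(x))
Applying IC y(0) = 7:
Particular solution: y = 7e^(5(1-cos(x)))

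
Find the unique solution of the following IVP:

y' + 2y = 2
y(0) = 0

General solution: y = 1 + Ce^(-2x)
Applying y(0) = 0: C = 0 - 1 = -1
Particular solution: y = 1 - e^(-2x)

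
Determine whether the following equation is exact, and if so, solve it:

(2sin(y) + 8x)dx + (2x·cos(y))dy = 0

Verify exactness: ∂M/∂y = ∂N/∂x ✓
Find F(x,y) such that ∂F/∂x = M, ∂F/∂y = N
Solution: 2x·sin(y) + 4x² = C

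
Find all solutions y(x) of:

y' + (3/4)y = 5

Using integrating factor method:

General solution: y = 20/3 + Ce^(-3x/4)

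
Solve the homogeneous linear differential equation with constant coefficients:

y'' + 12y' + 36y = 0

Characteristic equation: r² + 12r + 36 = 0
Factored: (r + 6)² = 0
Repeated root: r = -6
General solution: y = (C₁ + C₂x)e^(-6x)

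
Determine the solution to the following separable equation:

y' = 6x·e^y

Separating variables and integrating:
-e^(-y) = 3x² + C

General solution: y = -ln(C - 3x²)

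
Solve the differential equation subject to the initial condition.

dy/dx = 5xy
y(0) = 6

General solution: y = Ce^(5x²/2)
Applying IC y(0) = 6:
Particular solution: y = 6e^(5x²/2)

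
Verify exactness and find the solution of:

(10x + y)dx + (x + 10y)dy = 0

Verify exactness: ∂M/∂y = ∂N/∂x ✓
Find F(x,y) such that ∂F/∂x = M, ∂F/∂y = N
Solution: 5x² + xy + 5y² = C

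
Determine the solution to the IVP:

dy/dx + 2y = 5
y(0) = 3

General solution: y = 5/2 + Ce^(-2x)
Applying y(0) = 3: C = 3 - 5/2 = 1/2
Particular solution: y = 5/2 + (1/2)e^(-2x)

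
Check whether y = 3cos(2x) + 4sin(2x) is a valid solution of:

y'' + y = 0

Verification:
y'' = -12cos(2x) - 16sin(2x)
y'' + y ≠ 0 (frequency mismatch: got 4 instead of 1)

No, it is not a solution.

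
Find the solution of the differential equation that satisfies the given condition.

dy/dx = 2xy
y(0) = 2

General solution: y = Ce^(x²)
Applying IC y(0) = 2:
Particular solution: y = 2e^(x²)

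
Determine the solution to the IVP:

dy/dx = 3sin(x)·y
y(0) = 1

General solution: y = Ce^(-3cos(x))
Applying IC y(0) = 1:
Particular solution: y = e^(3(1-cos(x)))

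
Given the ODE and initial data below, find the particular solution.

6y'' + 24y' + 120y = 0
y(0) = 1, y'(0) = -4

General solution: y = e^(-2x)(C₁cos(4x) + C₂sin(4x))
Complex roots r = -2 ± 4i
Applying ICs: C₁ = 1, C₂ = -1/2
Particular solution: y = e^(-2x)(cos(4x) - (1/2)sin(4x))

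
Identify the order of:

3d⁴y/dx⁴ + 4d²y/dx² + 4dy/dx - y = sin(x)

The order is 4 (highest derivative is of order 4).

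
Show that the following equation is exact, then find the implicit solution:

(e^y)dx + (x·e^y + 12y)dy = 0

Verify exactness: ∂M/∂y = ∂N/∂x ✓
Find F(x,y) such that ∂F/∂x = M, ∂F/∂y = N
Solution: x·e^y + 6y² = C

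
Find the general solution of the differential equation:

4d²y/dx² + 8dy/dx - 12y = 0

Characteristic equation: 4r² + 8r - 12 = 0
Divide by 4: r² + 2r - 3 = 0
Roots: r = 1, -3 (distinct real)
General solution: y = C₁e^x + C₂e^(-3x)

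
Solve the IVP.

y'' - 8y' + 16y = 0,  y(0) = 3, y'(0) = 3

General solution: y = (C₁ + C₂x)e^(4x)
Repeated root r = 4
Applying ICs: C₁ = 3, C₂ = -9
Particular solution: y = (3 - 9x)e^(4x)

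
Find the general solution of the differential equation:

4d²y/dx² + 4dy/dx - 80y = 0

Characteristic equation: 4r² + 4r - 80 = 0
Divide by 4: r² + r - 20 = 0
Roots: r = 4, -5 (distinct real)
General solution: y = C₁e^(4x) + C₂e^(-5x)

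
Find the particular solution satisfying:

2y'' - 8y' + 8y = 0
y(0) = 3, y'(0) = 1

General solution: y = (C₁ + C₂x)e^(2x)
Repeated root r = 2
Applying ICs: C₁ = 3, C₂ = -5
Particular solution: y = (3 - 5x)e^(2x)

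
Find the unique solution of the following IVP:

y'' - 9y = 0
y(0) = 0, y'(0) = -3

General solution: y = C₁e^(3x) + C₂e^(-3x)
Applying ICs: C₁ = -1/2, C₂ = 1/2
Particular solution: y = -(1/2)e^(3x) + (1/2)e^(-3x)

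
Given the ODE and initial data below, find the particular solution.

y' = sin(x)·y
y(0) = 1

General solution: y = Ce^(-cos(x))
Applying IC y(0) = 1:
Particular solution: y = e^(1-cos(x))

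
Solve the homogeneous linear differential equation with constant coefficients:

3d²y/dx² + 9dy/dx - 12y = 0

Characteristic equation: 3r² + 9r - 12 = 0
Divide by 3: r² + 3r - 4 = 0
Roots: r = 1, -4 (distinct real)
General solution: y = C₁e^x + C₂e^(-4x)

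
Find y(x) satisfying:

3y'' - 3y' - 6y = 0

Characteristic equation: 3r² - 3r - 6 = 0
Divide by 3: r² - r - 2 = 0
Roots: r = 2, -1 (distinct real)
General solution: y = C₁e^(2x) + C₂e^(-x)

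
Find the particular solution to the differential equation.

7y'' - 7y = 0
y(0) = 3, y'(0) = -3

General solution: y = C₁e^x + C₂e^(-x)
Applying ICs: C₁ = 0, C₂ = 3
Particular solution: y = 3e^(-x)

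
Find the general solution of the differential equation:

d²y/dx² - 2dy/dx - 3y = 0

Characteristic equation: r² - 2r - 3 = 0
Roots: r = 3, -1 (distinct real)
General solution: y = C₁e^(3x) + C₂e^(-x)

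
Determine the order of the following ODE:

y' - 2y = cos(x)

The order is 1 (highest derivative is of order 1).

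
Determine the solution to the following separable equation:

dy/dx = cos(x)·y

Separating variables and integrating:
ln|y| = sin(x) + C

General solution: y = Ce^(sin(x))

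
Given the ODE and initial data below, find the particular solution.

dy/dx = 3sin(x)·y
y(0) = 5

General solution: y = Ce^(-3cos(x))
Applying IC y(0) = 5:
Particular solution: y = 5e^(3(1-cos(x)))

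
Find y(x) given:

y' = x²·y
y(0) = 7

General solution: y = Ce^(x³/3)
Applying IC y(0) = 7:
Particular solution: y = 7e^(x³/3)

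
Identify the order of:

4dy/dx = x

The order is 1 (highest derivative is of order 1).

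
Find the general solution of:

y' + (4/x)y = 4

Using integrating factor method:

General solution: y = (4/5)x + Cx^(-4)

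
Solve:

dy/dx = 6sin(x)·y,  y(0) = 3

General solution: y = Ce^(-6cos(x))
Applying IC y(0) = 3:
Particular solution: y = 3e^(6(1-cos(x)))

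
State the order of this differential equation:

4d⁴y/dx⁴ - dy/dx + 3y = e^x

The order is 4 (highest derivative is of order 4).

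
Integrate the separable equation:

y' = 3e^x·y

Separating variables and integrating:
ln|y| = 3e^x + C

General solution: y = Ce^(3e^x)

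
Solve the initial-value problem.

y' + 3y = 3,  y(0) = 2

General solution: y = 1 + Ce^(-3x)
Applying y(0) = 2: C = 2 - 1 = 1
Particular solution: y = 1 + e^(-3x)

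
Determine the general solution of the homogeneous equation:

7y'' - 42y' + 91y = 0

Characteristic equation: 7r² - 42r + 91 = 0
Divide by 7: r² - 6r + 13 = 0
Roots: r = 3 ± 2i (complex conjugates)
General solution: y = e^(3x)(C₁cos(2x) + C₂sin(2x))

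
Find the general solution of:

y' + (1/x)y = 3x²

Using integrating factor method:

General solution: y = (3/4)x^3 + C/x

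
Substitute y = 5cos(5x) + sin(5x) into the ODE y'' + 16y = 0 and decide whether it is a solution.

Verification:
y'' = -125cos(5x) - 25sin(5x)
y'' + 16y ≠ 0 (frequency mismatch: got 25 instead of 16)

No, it is not a solution.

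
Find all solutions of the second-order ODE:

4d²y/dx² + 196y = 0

Characteristic equation: 4r² + 196 = 0
Divide by 4: r² + 49 = 0
Roots: r = ±7i (complex conjugates)
General solution: y = C₁cos(7x) + C₂sin(7x)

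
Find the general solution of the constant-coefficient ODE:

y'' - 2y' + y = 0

Characteristic equation: r² - 2r + 1 = 0
Factored: (r - 1)² = 0
Repeated root: r = 1
General solution: y = (C₁ + C₂x)e^x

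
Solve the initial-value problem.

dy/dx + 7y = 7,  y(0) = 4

General solution: y = 1 + Ce^(-7x)
Applying y(0) = 4: C = 4 - 1 = 3
Particular solution: y = 1 + 3e^(-7x)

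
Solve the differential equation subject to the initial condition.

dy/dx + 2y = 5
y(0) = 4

General solution: y = 5/2 + Ce^(-2x)
Applying y(0) = 4: C = 4 - 5/2 = 3/2
Particular solution: y = 5/2 + (3/2)e^(-2x)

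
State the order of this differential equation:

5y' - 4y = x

The order is 1 (highest derivative is of order 1).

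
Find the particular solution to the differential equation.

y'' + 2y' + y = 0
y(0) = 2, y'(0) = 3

General solution: y = (C₁ + C₂x)e^(-x)
Repeated root r = -1
Applying ICs: C₁ = 2, C₂ = 5
Particular solution: y = (2 + 5x)e^(-x)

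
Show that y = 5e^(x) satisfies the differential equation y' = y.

Verification:
y = 5e^(x)
y' = 5e^(x)
y = 5e^(x)
y' = y ✓

Yes, it is a solution.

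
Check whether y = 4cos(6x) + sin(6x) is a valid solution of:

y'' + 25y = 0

Verification:
y'' = -144cos(6x) - 36sin(6x)
y'' + 25y ≠ 0 (frequency mismatch: got 36 instead of 25)

No, it is not a solution.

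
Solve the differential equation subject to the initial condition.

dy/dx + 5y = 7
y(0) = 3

General solution: y = 7/5 + Ce^(-5x)
Applying y(0) = 3: C = 3 - 7/5 = 8/5
Particular solution: y = 7/5 + (8/5)e^(-5x)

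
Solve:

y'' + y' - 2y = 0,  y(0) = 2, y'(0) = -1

General solution: y = C₁e^x + C₂e^(-2x)
Applying ICs: C₁ = 1, C₂ = 1
Particular solution: y = e^x + e^(-2x)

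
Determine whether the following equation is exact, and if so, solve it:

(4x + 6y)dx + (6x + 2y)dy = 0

Verify exactness: ∂M/∂y = ∂N/∂x ✓
Find F(x,y) such that ∂F/∂x = M, ∂F/∂y = N
Solution: 2x² + 6xy + y² = C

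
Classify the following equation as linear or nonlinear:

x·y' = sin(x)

Linear (y and its derivatives appear to the first power only, no products of y terms)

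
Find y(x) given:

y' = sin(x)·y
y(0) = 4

General solution: y = Ce^(-cos(x))
Applying IC y(0) = 4:
Particular solution: y = 4e^(1-cos(x))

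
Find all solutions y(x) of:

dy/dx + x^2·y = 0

Using integrating factor method:

General solution: y = Ce^(-x^3/3)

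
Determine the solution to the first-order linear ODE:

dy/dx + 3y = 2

Using integrating factor method:

General solution: y = 2/3 + Ce^(-3x)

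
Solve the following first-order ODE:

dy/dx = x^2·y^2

Separating variables and integrating:
-1/y = x^3/3 + C

General solution: y^-1 = (-1/3)x^3 + C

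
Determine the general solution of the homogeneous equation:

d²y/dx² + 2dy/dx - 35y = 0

Characteristic equation: r² + 2r - 35 = 0
Roots: r = 5, -7 (distinct real)
General solution: y = C₁e^(5x) + C₂e^(-7x)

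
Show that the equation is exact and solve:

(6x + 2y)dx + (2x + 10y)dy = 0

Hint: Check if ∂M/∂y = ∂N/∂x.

Verify exactness: ∂M/∂y = ∂N/∂x ✓
Find F(x,y) such that ∂F/∂x = M, ∂F/∂y = N
Solution: 3x² + 2xy + 5y² = C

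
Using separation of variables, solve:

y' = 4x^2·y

Separating variables and integrating:
ln|y| = 4x^3/3 + C

General solution: y = Ce^(4x^3/3)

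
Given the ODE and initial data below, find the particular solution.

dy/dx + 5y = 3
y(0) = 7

General solution: y = 3/5 + Ce^(-5x)
Applying y(0) = 7: C = 7 - 3/5 = 32/5
Particular solution: y = 3/5 + (32/5)e^(-5x)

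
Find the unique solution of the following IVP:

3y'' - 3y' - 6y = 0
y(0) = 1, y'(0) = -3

General solution: y = C₁e^(2x) + C₂e^(-x)
Applying ICs: C₁ = -2/3, C₂ = 5/3
Particular solution: y = -(2/3)e^(2x) + (5/3)e^(-x)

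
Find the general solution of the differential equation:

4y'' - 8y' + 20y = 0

Characteristic equation: 4r² - 8r + 20 = 0
Divide by 4: r² - 2r + 5 = 0
Roots: r = 1 ± 2i (complex conjugates)
General solution: y = e^x(C₁cos(2x) + C₂sin(2x))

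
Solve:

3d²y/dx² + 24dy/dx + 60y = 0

Characteristic equation: 3r² + 24r + 60 = 0
Divide by 3: r² + 8r + 20 = 0
Roots: r = -4 ± 2i (complex conjugates)
General solution: y = e^(-4x)(C₁cos(2x) + C₂sin(2x))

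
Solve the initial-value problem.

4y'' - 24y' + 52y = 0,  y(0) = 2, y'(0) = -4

General solution: y = e^(3x)(C₁cos(2x) + C₂sin(2x))
Complex roots r = 3 ± 2i
Applying ICs: C₁ = 2, C₂ = -5
Particular solution: y = e^(3x)(2cos(2x) - 5sin(2x))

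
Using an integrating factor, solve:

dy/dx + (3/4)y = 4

Using integrating factor method:

General solution: y = 16/3 + Ce^(-3x/4)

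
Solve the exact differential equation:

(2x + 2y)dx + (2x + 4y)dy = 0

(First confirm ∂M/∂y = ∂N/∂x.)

Verify exactness: ∂M/∂y = ∂N/∂x ✓
Find F(x,y) such that ∂F/∂x = M, ∂F/∂y = N
Solution: x² + 2xy + 2y² = C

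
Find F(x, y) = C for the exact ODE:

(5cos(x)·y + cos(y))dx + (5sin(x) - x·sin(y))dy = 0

Verify exactness: ∂M/∂y = ∂N/∂x ✓
Find F(x,y) such that ∂F/∂x = M, ∂F/∂y = N
Solution: 5sin(x)·y + x·cos(y) = C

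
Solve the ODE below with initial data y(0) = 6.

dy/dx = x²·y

General solution: y = Ce^(x³/3)
Applying IC y(0) = 6:
Particular solution: y = 6e^(x³/3)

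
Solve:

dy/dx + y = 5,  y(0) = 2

General solution: y = 5 + Ce^(-x)
Applying y(0) = 2: C = 2 - 5 = -3
Particular solution: y = 5 - 3e^(-x)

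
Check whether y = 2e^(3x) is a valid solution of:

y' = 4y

Verification:
y = 2e^(3x)
y' = 6e^(3x)
But 4y = 8e^(3x)
y' ≠ 4y — the derivative does not match

No, it is not a solution.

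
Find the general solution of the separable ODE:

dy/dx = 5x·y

Separating variables and integrating:
ln|y| = 5x^2/2 + C

General solution: y = Ce^(5x^2/2)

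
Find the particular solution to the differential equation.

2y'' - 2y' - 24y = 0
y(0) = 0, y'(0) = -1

General solution: y = C₁e^(4x) + C₂e^(-3x)
Applying ICs: C₁ = -1/7, C₂ = 1/7
Particular solution: y = -(1/7)e^(4x) + (1/7)e^(-3x)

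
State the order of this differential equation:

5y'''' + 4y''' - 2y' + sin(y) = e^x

The order is 4 (highest derivative is of order 4).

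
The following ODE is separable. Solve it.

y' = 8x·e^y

Separating variables and integrating:
-e^(-y) = 4x² + C

General solution: y = -ln(C - 4x²)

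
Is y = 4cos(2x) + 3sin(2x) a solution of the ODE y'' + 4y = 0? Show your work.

Verification:
y'' = -16cos(2x) - 12sin(2x)
y'' + 4y = 0 ✓

Yes, it is a solution.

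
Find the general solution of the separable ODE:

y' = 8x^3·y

Separating variables and integrating:
ln|y| = 2x^4 + C

General solution: y = Ce^(2x^4)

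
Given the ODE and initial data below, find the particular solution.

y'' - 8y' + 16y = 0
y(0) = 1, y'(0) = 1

General solution: y = (C₁ + C₂x)e^(4x)
Repeated root r = 4
Applying ICs: C₁ = 1, C₂ = -3
Particular solution: y = (1 - 3x)e^(4x)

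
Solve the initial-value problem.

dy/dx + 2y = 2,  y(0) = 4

General solution: y = 1 + Ce^(-2x)
Applying y(0) = 4: C = 4 - 1 = 3
Particular solution: y = 1 + 3e^(-2x)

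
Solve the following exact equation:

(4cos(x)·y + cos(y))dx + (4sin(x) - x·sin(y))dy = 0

Verify exactness: ∂M/∂y = ∂N/∂x ✓
Find F(x,y) such that ∂F/∂x = M, ∂F/∂y = N
Solution: 4sin(x)·y + x·cos(y) = C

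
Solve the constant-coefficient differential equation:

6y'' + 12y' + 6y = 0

Characteristic equation: 6r² + 12r + 6 = 0
Divide by 6: r² + 2r + 1 = 0
Factored: (r + 1)² = 0
Repeated root: r = -1
General solution: y = (C₁ + C₂x)e^(-x)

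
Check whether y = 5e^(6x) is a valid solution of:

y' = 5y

Verification:
y = 5e^(6x)
y' = 30e^(6x)
But 5y = 25e^(6x)
y' ≠ 5y — the derivative does not match

No, it is not a solution.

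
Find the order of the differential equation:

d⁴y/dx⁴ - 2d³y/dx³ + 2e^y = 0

The order is 4 (highest derivative is of order 4).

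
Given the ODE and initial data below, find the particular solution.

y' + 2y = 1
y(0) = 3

General solution: y = 1/2 + Ce^(-2x)
Applying y(0) = 3: C = 3 - 1/2 = 5/2
Particular solution: y = 1/2 + (5/2)e^(-2x)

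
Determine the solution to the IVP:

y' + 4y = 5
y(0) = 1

General solution: y = 5/4 + Ce^(-4x)
Applying y(0) = 1: C = 1 - 5/4 = -1/4
Particular solution: y = 5/4 - (1/4)e^(-4x)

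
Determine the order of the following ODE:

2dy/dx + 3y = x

The order is 1 (highest derivative is of order 1).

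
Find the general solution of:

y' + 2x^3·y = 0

Using integrating factor method:

General solution: y = Ce^(-x^4/2)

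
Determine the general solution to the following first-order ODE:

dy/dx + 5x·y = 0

Using integrating factor method:

General solution: y = Ce^(-5x^2/2)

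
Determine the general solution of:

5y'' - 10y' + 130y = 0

Characteristic equation: 5r² - 10r + 130 = 0
Divide by 5: r² - 2r + 26 = 0
Roots: r = 1 ± 5i (complex conjugates)
General solution: y = e^x(C₁cos(5x) + C₂sin(5x))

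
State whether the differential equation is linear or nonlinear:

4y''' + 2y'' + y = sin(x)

Linear (y and its derivatives appear to the first power only, no products of y terms)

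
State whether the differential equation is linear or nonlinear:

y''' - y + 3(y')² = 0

Nonlinear ((y')² term)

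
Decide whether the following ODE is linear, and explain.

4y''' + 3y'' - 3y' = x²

Linear (y and its derivatives appear to the first power only, no products of y terms)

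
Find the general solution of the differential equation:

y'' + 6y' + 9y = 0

Characteristic equation: r² + 6r + 9 = 0
Factored: (r + 3)² = 0
Repeated root: r = -3
General solution: y = (C₁ + C₂x)e^(-3x)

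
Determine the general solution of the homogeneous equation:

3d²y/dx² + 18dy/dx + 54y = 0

Characteristic equation: 3r² + 18r + 54 = 0
Divide by 3: r² + 6r + 18 = 0
Roots: r = -3 ± 3i (complex conjugates)
General solution: y = e^(-3x)(C₁cos(3x) + C₂sin(3x))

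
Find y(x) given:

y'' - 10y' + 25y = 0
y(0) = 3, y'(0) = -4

General solution: y = (C₁ + C₂x)e^(5x)
Repeated root r = 5
Applying ICs: C₁ = 3, C₂ = -19
Particular solution: y = (3 - 19x)e^(5x)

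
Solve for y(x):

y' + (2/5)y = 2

Using integrating factor method:

General solution: y = 5 + Ce^(-2x/5)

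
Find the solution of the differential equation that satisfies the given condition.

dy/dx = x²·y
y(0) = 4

General solution: y = Ce^(x³/3)
Applying IC y(0) = 4:
Particular solution: y = 4e^(x³/3)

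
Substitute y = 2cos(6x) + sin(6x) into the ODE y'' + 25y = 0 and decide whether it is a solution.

Verification:
y'' = -72cos(6x) - 36sin(6x)
y'' + 25y ≠ 0 (frequency mismatch: got 36 instead of 25)

No, it is not a solution.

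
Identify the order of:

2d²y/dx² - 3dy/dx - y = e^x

The order is 2 (highest derivative is of order 2).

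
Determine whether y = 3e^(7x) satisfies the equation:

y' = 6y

Verification:
y = 3e^(7x)
y' = 21e^(7x)
But 6y = 18e^(7x)
y' ≠ 6y — the derivative does not match

No, it is not a solution.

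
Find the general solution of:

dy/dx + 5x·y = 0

Using integrating factor method:

General solution: y = Ce^(-5x^2/2)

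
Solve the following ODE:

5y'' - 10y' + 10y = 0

Characteristic equation: 5r² - 10r + 10 = 0
Divide by 5: r² - 2r + 2 = 0
Roots: r = 1 ± i (complex conjugates)
General solution: y = e^x(C₁cos(x) + C₂sin(x))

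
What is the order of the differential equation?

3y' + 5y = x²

The order is 1 (highest derivative is of order 1).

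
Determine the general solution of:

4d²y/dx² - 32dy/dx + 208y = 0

Characteristic equation: 4r² - 32r + 208 = 0
Divide by 4: r² - 8r + 52 = 0
Roots: r = 4 ± 6i (complex conjugates)
General solution: y = e^(4x)(C₁cos(6x) + C₂sin(6x))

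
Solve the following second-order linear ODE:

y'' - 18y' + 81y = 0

Characteristic equation: r² - 18r + 81 = 0
Factored: (r - 9)² = 0
Repeated root: r = 9
General solution: y = (C₁ + C₂x)e^(9x)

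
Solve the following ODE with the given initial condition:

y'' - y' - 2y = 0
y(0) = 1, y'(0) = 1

General solution: y = C₁e^(2x) + C₂e^(-x)
Applying ICs: C₁ = 2/3, C₂ = 1/3
Particular solution: y = (2/3)e^(2x) + (1/3)e^(-x)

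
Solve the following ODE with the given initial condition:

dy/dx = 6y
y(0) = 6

General solution: y = Ce^(6x)
Applying IC y(0) = 6:
Particular solution: y = 6e^(6x)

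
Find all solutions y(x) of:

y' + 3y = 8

Using integrating factor method:

General solution: y = 8/3 + Ce^(-3x)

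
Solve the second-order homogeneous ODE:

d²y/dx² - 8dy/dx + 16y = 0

Characteristic equation: r² - 8r + 16 = 0
Factored: (r - 4)² = 0
Repeated root: r = 4
General solution: y = (C₁ + C₂x)e^(4x)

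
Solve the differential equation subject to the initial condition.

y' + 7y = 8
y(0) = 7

General solution: y = 8/7 + Ce^(-7x)
Applying y(0) = 7: C = 7 - 8/7 = 41/7
Particular solution: y = 8/7 + (41/7)e^(-7x)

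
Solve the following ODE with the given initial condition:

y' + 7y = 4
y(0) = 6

General solution: y = 4/7 + Ce^(-7x)
Applying y(0) = 6: C = 6 - 4/7 = 38/7
Particular solution: y = 4/7 + (38/7)e^(-7x)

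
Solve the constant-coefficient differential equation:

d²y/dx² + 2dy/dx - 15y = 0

Characteristic equation: r² + 2r - 15 = 0
Roots: r = 3, -5 (distinct real)
General solution: y = C₁e^(3x) + C₂e^(-5x)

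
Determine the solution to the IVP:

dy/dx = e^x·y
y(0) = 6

General solution: y = Ce^(e^x)
Applying IC y(0) = 6:
Particular solution: y = 6e^(e^x - 1)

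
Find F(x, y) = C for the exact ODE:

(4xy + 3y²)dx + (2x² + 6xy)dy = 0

Verify exactness: ∂M/∂y = ∂N/∂x ✓
Find F(x,y) such that ∂F/∂x = M, ∂F/∂y = N
Solution: 2x²y + 3xy² = C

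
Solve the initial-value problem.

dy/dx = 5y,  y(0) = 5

General solution: y = Ce^(5x)
Applying IC y(0) = 5:
Particular solution: y = 5e^(5x)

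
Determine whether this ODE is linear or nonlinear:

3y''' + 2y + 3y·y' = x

Nonlinear (product y·y')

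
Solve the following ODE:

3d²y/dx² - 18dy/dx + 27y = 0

Characteristic equation: 3r² - 18r + 27 = 0
Divide by 3: r² - 6r + 9 = 0
Factored: (r - 3)² = 0
Repeated root: r = 3
General solution: y = (C₁ + C₂x)e^(3x)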